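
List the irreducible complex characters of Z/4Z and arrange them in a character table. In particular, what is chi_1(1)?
Character table of Z/4Z (irreps indexed chi_0,...,chi_3 with chi_k(m) = zeta_4^(k*m), zeta_4 = exp(2*pi*i/4)):
  irrep \ class  {0} (size 1)  {1} (size 1)  {2} (size 1)  {3} (size 1)
  chi_0          1             1             1             1           
  chi_1          1             I             -1            -I          
  chi_2          1             -1            1             -1          
  chi_3          1             -I            -1            I           

Spot check: chi_1(1) = zeta_4^(1*1) = zeta_4^1 = I.

Justification: Z/4Z is abelian, so all 4 irreducible complex representations are 1-dimensional. They are given by chi_k(m) = zeta_4^(k*m) for k = 0,...,3. Row orthogonality: sum_m chi_k(m) conj(chi_l(m)) = 4 * [k = l].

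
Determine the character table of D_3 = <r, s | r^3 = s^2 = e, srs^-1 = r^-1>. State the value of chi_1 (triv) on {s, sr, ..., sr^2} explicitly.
Conjugacy classes: {e} of size 1, {r^1, r^2} of size 2, {s, sr, ..., sr^2} of size 3.
Character table:
  irrep \ class              {e} (size 1)  {r^1, r^2} (size 2)  {s, sr, ..., sr^2} (size 3)
  chi_1 (triv)               1             1                    1                          
  chi_2 (sign: r->1, s->-1)  1             1                    -1                         
  chi_3 (2d, j=1)            2             -1                   0                          

Spot check: chi_1 (triv) on {s, sr, ..., sr^2} = 1.

Explanation: D_3 has order 2*3 = 6 with 3 conjugacy classes, hence 3 irreducibles. Sum of squared dims 1 + 1 + 4 = 6 = |G|. Linear characters come from the abelianisation; the 2-dimensional irreps have character r^k -> 2*cos(2*pi*j*k/3), reflections -> 0.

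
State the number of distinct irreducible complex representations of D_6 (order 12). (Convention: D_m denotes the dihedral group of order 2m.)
6

Argument: The number of irreducible complex representations of a finite group equals its number of conjugacy classes. D_6 has 6 conjugacy classes (n/2 + 3 for n even), so D_6 (order 12) has exactly 6 irreducible complex representations.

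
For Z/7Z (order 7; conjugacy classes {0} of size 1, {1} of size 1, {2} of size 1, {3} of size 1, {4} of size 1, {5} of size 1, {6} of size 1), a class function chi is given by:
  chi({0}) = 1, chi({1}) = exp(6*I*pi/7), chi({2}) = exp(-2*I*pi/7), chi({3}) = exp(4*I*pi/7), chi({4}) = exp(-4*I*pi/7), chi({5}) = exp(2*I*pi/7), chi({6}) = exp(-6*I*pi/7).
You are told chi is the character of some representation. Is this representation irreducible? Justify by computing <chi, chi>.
Irreducible: <chi, chi> = 1.

Argument: <chi, chi> = (1/|G|) sum_C |C| * |chi(C)|^2 = (1/7)[1*|1|^2 + 1*|exp(6*I*pi/7)|^2 + 1*|exp(-2*I*pi/7)|^2 + 1*|exp(4*I*pi/7)|^2 + 1*|exp(-4*I*pi/7)|^2 + 1*|exp(2*I*pi/7)|^2 + 1*|exp(-6*I*pi/7)|^2]
  = (1/7)[(1) + (1) + (1) + (1) + (1) + (1) + (1)] = 7/7 = 1.
(Exp terms are combined using exp(i*s)*conj(exp(i*t)) = exp(i*(s-t)), and sums of them are collapsed using the identity that for every m > 1 the m distinct m-th roots of unity sum to 0, e.g. 1 + exp(2*I*pi/3) + exp(-2*I*pi/3) = 0.)
A character is irreducible iff <chi, chi> = 1, so this representation is irreducible.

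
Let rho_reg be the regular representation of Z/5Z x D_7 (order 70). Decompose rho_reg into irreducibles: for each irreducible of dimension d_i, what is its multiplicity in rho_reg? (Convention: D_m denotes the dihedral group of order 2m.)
Each irreducible V_i of dimension d_i appears with multiplicity d_i, i.e. rho_reg = (direct sum over all irreducibles V_i) d_i V_i. The irreducible dimensions for Z/5Z x D_7 are 1, 1, 1, 1, 1, 1, 1, 1, 1, 1, 2, 2, 2, 2, 2, 2, 2, 2, 2, 2, 2, 2, 2, 2, 2: 10 irreducibles of dimension 1, each with multiplicity 1; 15 irreducibles of dimension 2, each with multiplicity 2. Total dimension 10*1*1 + 15*2*2 = 70 = |G|.

Reasoning: General theorem: in the regular representation of a finite group G, each irreducible appears with multiplicity equal to its dimension. Check: dim(rho_reg) = sum d_i^2 = 1 + 1 + 1 + 1 + 1 + 1 + 1 + 1 + 1 + 1 + 4 + 4 + 4 + 4 + 4 + 4 + 4 + 4 + 4 + 4 + 4 + 4 + 4 + 4 + 4 = 70 = |G|.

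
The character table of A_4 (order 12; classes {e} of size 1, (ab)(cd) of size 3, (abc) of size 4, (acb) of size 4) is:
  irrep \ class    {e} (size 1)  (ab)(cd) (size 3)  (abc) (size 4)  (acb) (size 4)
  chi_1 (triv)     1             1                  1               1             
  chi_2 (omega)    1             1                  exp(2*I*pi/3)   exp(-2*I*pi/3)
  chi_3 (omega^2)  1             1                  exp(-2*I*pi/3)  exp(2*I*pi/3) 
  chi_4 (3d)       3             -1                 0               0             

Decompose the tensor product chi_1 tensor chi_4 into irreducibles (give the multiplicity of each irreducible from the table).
chi_1 tensor chi_4 = chi_4 (all other irreducibles have multiplicity 0).

Argument: The character of a tensor product is the pointwise product (chi_1 * chi_4)(C) = chi_1(C) * chi_4(C):
  {e}: (1)*(3), (ab)(cd): (1)*(-1), (abc): (1)*(0), (acb): (1)*(0)
so (chi_1 * chi_4) takes values
  {e} -> 3, (ab)(cd) -> -1, (abc) -> 0, (acb) -> 0.
Now take the inner product of this character with each irreducible chi from the table, <chi_1*chi_4, chi> = (1/12) sum_C |C| (chi_1*chi_4)(C) conj(chi(C)):
  <chi_1*chi_4, chi_1> = (1/12)[1*(3)*conj(1) + 3*(-1)*conj(1) + 4*(0)*conj(1) + 4*(0)*conj(1)]
      = (1/12)[(3) + (-3) + (0) + (0)] = 0/12 = 0
  <chi_1*chi_4, chi_2> = (1/12)[1*(3)*conj(1) + 3*(-1)*conj(1) + 4*(0)*conj(exp(2*I*pi/3)) + 4*(0)*conj(exp(-2*I*pi/3))]
      = (1/12)[(3) + (-3) + (0) + (0)] = 0/12 = 0
  <chi_1*chi_4, chi_3> = (1/12)[1*(3)*conj(1) + 3*(-1)*conj(1) + 4*(0)*conj(exp(-2*I*pi/3)) + 4*(0)*conj(exp(2*I*pi/3))]
      = (1/12)[(3) + (-3) + (0) + (0)] = 0/12 = 0
  <chi_1*chi_4, chi_4> = (1/12)[1*(3)*conj(3) + 3*(-1)*conj(-1) + 4*(0)*conj(0) + 4*(0)*conj(0)]
      = (1/12)[(9) + (3) + (0) + (0)] = 12/12 = 1
(Exp terms are combined using exp(i*s)*conj(exp(i*t)) = exp(i*(s-t)), and sums of them are collapsed using the identity that for every m > 1 the m distinct m-th roots of unity sum to 0, e.g. 1 + exp(2*I*pi/3) + exp(-2*I*pi/3) = 0.)
Hence the multiplicities are chi_4: 1. Dimension check: dim(chi_1)*dim(chi_4) = 1*3 = 3 and sum (mult * dim) = 1*3 = 3.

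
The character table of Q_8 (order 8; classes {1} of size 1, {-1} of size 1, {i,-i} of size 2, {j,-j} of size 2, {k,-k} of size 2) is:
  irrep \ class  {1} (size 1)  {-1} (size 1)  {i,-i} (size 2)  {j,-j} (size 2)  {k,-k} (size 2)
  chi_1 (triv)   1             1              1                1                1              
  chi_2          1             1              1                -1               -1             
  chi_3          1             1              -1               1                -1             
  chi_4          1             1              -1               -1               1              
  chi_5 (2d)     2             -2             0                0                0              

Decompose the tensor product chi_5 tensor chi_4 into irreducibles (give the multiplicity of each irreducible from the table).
chi_5 tensor chi_4 = chi_5 (all other irreducibles have multiplicity 0).

Justification: The character of a tensor product is the pointwise product (chi_5 * chi_4)(C) = chi_5(C) * chi_4(C):
  {1}: (2)*(1), {-1}: (-2)*(1), {i,-i}: (0)*(-1), {j,-j}: (0)*(-1), {k,-k}: (0)*(1)
so (chi_5 * chi_4) takes values
  {1} -> 2, {-1} -> -2, {i,-i} -> 0, {j,-j} -> 0, {k,-k} -> 0.
Now take the inner product of this character with each irreducible chi from the table, <chi_5*chi_4, chi> = (1/8) sum_C |C| (chi_5*chi_4)(C) conj(chi(C)):
  <chi_5*chi_4, chi_1> = (1/8)[1*(2)*conj(1) + 1*(-2)*conj(1) + 2*(0)*conj(1) + 2*(0)*conj(1) + 2*(0)*conj(1)]
      = (1/8)[(2) + (-2) + (0) + (0) + (0)] = 0/8 = 0
  <chi_5*chi_4, chi_2> = (1/8)[1*(2)*conj(1) + 1*(-2)*conj(1) + 2*(0)*conj(1) + 2*(0)*conj(-1) + 2*(0)*conj(-1)]
      = (1/8)[(2) + (-2) + (0) + (0) + (0)] = 0/8 = 0
  <chi_5*chi_4, chi_3> = (1/8)[1*(2)*conj(1) + 1*(-2)*conj(1) + 2*(0)*conj(-1) + 2*(0)*conj(1) + 2*(0)*conj(-1)]
      = (1/8)[(2) + (-2) + (0) + (0) + (0)] = 0/8 = 0
  <chi_5*chi_4, chi_4> = (1/8)[1*(2)*conj(1) + 1*(-2)*conj(1) + 2*(0)*conj(-1) + 2*(0)*conj(-1) + 2*(0)*conj(1)]
      = (1/8)[(2) + (-2) + (0) + (0) + (0)] = 0/8 = 0
  <chi_5*chi_4, chi_5> = (1/8)[1*(2)*conj(2) + 1*(-2)*conj(-2) + 2*(0)*conj(0) + 2*(0)*conj(0) + 2*(0)*conj(0)]
      = (1/8)[(4) + (4) + (0) + (0) + (0)] = 8/8 = 1
Hence the multiplicities are chi_5: 1. Dimension check: dim(chi_5)*dim(chi_4) = 2*1 = 2 and sum (mult * dim) = 1*2 = 2.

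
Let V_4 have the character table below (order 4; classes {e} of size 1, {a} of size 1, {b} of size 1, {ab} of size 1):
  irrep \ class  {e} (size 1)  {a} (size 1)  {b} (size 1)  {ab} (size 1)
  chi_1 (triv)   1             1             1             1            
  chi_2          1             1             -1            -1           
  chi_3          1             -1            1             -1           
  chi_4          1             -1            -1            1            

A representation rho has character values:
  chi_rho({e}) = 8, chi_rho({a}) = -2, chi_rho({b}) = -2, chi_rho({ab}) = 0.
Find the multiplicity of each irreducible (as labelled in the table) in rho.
Multiplicities: chi_1: 1, chi_2: 2, chi_3: 2, chi_4: 3.

Proof sketch: Use <chi_rho, chi> = (1/|G|) sum_C |C| * chi_rho(C) * conj(chi(C)) with |G| = 4 for each irreducible chi in the table:
  <chi_rho, chi_1> = (1/4)[1*(8)*conj(1) + 1*(-2)*conj(1) + 1*(-2)*conj(1) + 1*(0)*conj(1)]
      = (1/4)[(8) + (-2) + (-2) + (0)] = 4/4 = 1
  <chi_rho, chi_2> = (1/4)[1*(8)*conj(1) + 1*(-2)*conj(1) + 1*(-2)*conj(-1) + 1*(0)*conj(-1)]
      = (1/4)[(8) + (-2) + (2) + (0)] = 8/4 = 2
  <chi_rho, chi_3> = (1/4)[1*(8)*conj(1) + 1*(-2)*conj(-1) + 1*(-2)*conj(1) + 1*(0)*conj(-1)]
      = (1/4)[(8) + (2) + (-2) + (0)] = 8/4 = 2
  <chi_rho, chi_4> = (1/4)[1*(8)*conj(1) + 1*(-2)*conj(-1) + 1*(-2)*conj(-1) + 1*(0)*conj(1)]
      = (1/4)[(8) + (2) + (2) + (0)] = 12/4 = 3
Dimension check: dim(rho) = sum (mult * dim) = 1*1 + 2*1 + 2*1 + 3*1 = 8 = chi_rho(e) = 8.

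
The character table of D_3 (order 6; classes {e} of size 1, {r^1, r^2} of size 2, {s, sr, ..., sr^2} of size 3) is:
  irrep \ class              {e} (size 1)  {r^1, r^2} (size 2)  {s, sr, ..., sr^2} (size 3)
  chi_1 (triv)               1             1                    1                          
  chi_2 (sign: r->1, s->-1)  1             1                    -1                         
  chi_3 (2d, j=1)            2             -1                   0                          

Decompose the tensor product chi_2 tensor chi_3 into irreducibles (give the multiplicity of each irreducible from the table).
chi_2 tensor chi_3 = chi_3 (all other irreducibles have multiplicity 0).

Why: The character of a tensor product is the pointwise product (chi_2 * chi_3)(C) = chi_2(C) * chi_3(C):
  {e}: (1)*(2), {r^1, r^2}: (1)*(-1), {s, sr, ..., sr^2}: (-1)*(0)
so (chi_2 * chi_3) takes values
  {e} -> 2, {r^1, r^2} -> -1, {s, sr, ..., sr^2} -> 0.
Now take the inner product of this character with each irreducible chi from the table, <chi_2*chi_3, chi> = (1/6) sum_C |C| (chi_2*chi_3)(C) conj(chi(C)):
  <chi_2*chi_3, chi_1> = (1/6)[1*(2)*conj(1) + 2*(-1)*conj(1) + 3*(0)*conj(1)]
      = (1/6)[(2) + (-2) + (0)] = 0/6 = 0
  <chi_2*chi_3, chi_2> = (1/6)[1*(2)*conj(1) + 2*(-1)*conj(1) + 3*(0)*conj(-1)]
      = (1/6)[(2) + (-2) + (0)] = 0/6 = 0
  <chi_2*chi_3, chi_3> = (1/6)[1*(2)*conj(2) + 2*(-1)*conj(-1) + 3*(0)*conj(0)]
      = (1/6)[(4) + (2) + (0)] = 6/6 = 1
Hence the multiplicities are chi_3: 1. Dimension check: dim(chi_2)*dim(chi_3) = 1*2 = 2 and sum (mult * dim) = 1*2 = 2.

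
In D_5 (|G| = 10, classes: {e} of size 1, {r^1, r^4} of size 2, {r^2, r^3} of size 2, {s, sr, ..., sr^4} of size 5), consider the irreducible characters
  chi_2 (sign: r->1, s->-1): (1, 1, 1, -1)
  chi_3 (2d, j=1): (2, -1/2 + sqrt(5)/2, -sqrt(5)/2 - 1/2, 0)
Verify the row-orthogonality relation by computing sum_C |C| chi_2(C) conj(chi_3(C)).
Sum = 0; so <chi_2, chi_3> = 0 (distinct irreducibles are orthogonal).

Details: Compute term by term over conjugacy classes (|C| * chi_2(C) * conj(chi_3(C))):
  1*(1)*conj(2) + 2*(1)*conj(-1/2 + sqrt(5)/2) + 2*(1)*conj(-sqrt(5)/2 - 1/2) + 5*(-1)*conj(0)
  = (2) + (-1 + sqrt(5)) + (-sqrt(5) - 1) + (0)
  = 0.
Dividing by |G| = 10 gives 0/10 = 0, matching the row-orthogonality relation <chi_2, chi_3> = [chi_2 = chi_3].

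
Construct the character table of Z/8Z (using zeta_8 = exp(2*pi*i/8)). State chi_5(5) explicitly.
Character table of Z/8Z (irreps indexed chi_0,...,chi_7 with chi_k(m) = zeta_8^(k*m), zeta_8 = exp(2*pi*i/8)):
  irrep \ class  {0} (size 1)  {1} (size 1)    {2} (size 1)  {3} (size 1)    {4} (size 1)  {5} (size 1)    {6} (size 1)  {7} (size 1)  
  chi_0          1             1               1             1               1             1               1             1             
  chi_1          1             exp(I*pi/4)     I             exp(3*I*pi/4)   -1            exp(-3*I*pi/4)  -I            exp(-I*pi/4)  
  chi_2          1             I               -1            -I              1             I               -1            -I            
  chi_3          1             exp(3*I*pi/4)   -I            exp(I*pi/4)     -1            exp(-I*pi/4)    I             exp(-3*I*pi/4)
  chi_4          1             -1              1             -1              1             -1              1             -1            
  chi_5          1             exp(-3*I*pi/4)  I             exp(-I*pi/4)    -1            exp(I*pi/4)     -I            exp(3*I*pi/4) 
  chi_6          1             -I              -1            I               1             -I              -1            I             
  chi_7          1             exp(-I*pi/4)    -I            exp(-3*I*pi/4)  -1            exp(3*I*pi/4)   I             exp(I*pi/4)   

Spot check: chi_5(5) = zeta_8^(5*5) = zeta_8^25 = exp(I*pi/4).

Z/8Z is abelian, so all 8 irreducible complex representations are 1-dimensional. They are given by chi_k(m) = zeta_8^(k*m) for k = 0,...,7. Row orthogonality: sum_m chi_k(m) conj(chi_l(m)) = 8 * [k = l].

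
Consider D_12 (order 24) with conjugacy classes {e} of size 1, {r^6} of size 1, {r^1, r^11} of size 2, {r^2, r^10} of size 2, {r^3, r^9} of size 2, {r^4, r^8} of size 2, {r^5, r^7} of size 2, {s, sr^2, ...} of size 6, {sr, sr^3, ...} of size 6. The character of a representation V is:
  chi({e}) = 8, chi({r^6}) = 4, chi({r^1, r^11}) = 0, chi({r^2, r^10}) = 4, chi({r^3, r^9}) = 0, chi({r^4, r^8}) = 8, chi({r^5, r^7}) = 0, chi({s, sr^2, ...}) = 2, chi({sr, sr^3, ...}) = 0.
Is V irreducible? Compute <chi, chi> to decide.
Not irreducible (reducible): <chi, chi> = 11 > 1.

Solution. <chi, chi> = (1/|G|) sum_C |C| * |chi(C)|^2 = (1/24)[1*|8|^2 + 1*|4|^2 + 2*|0|^2 + 2*|4|^2 + 2*|0|^2 + 2*|8|^2 + 2*|0|^2 + 6*|2|^2 + 6*|0|^2]
  = (1/24)[(64) + (16) + (0) + (32) + (0) + (128) + (0) + (24) + (0)] = 264/24 = 11.
A character is irreducible iff <chi, chi> = 1, so this representation is reducible.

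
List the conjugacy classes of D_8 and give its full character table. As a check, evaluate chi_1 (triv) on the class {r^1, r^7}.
Conjugacy classes: {e} of size 1, {r^4} of size 1, {r^1, r^7} of size 2, {r^2, r^6} of size 2, {r^3, r^5} of size 2, {s, sr^2, ...} of size 4, {sr, sr^3, ...} of size 4.
Character table:
  irrep \ class              {e} (size 1)  {r^4} (size 1)  {r^1, r^7} (size 2)  {r^2, r^6} (size 2)  {r^3, r^5} (size 2)  {s, sr^2, ...} (size 4)  {sr, sr^3, ...} (size 4)
  chi_1 (triv)               1             1               1                    1                    1                    1                        1                       
  chi_2 (sign: r->1, s->-1)  1             1               1                    1                    1                    -1                       -1                      
  chi_3 (r->-1, s->1)        1             1               -1                   1                    -1                   1                        -1                      
  chi_4 (r->-1, s->-1)       1             1               -1                   1                    -1                   -1                       1                       
  chi_5 (2d, j=1)            2             -2              sqrt(2)              0                    -sqrt(2)             0                        0                       
  chi_6 (2d, j=2)            2             2               0                    -2                   0                    0                        0                       
  chi_7 (2d, j=3)            2             -2              -sqrt(2)             0                    sqrt(2)              0                        0                       

Spot check: chi_1 (triv) on {r^1, r^7} = 1.

D_8 has order 2*8 = 16 with 7 conjugacy classes, hence 7 irreducibles. Sum of squared dims 1 + 1 + 1 + 1 + 4 + 4 + 4 = 16 = |G|. Linear characters come from the abelianisation; the 2-dimensional irreps have character r^k -> 2*cos(2*pi*j*k/8), reflections -> 0.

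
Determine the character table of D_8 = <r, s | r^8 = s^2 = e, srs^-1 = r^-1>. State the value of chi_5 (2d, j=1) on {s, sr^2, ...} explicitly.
Conjugacy classes: {e} of size 1, {r^4} of size 1, {r^1, r^7} of size 2, {r^2, r^6} of size 2, {r^3, r^5} of size 2, {s, sr^2, ...} of size 4, {sr, sr^3, ...} of size 4.
Character table:
  irrep \ class              {e} (size 1)  {r^4} (size 1)  {r^1, r^7} (size 2)  {r^2, r^6} (size 2)  {r^3, r^5} (size 2)  {s, sr^2, ...} (size 4)  {sr, sr^3, ...} (size 4)
  chi_1 (triv)               1             1               1                    1                    1                    1                        1                       
  chi_2 (sign: r->1, s->-1)  1             1               1                    1                    1                    -1                       -1                      
  chi_3 (r->-1, s->1)        1             1               -1                   1                    -1                   1                        -1                      
  chi_4 (r->-1, s->-1)       1             1               -1                   1                    -1                   -1                       1                       
  chi_5 (2d, j=1)            2             -2              sqrt(2)              0                    -sqrt(2)             0                        0                       
  chi_6 (2d, j=2)            2             2               0                    -2                   0                    0                        0                       
  chi_7 (2d, j=3)            2             -2              -sqrt(2)             0                    sqrt(2)              0                        0                       

Spot check: chi_5 (2d, j=1) on {s, sr^2, ...} = 0.

Working: D_8 has order 2*8 = 16 with 7 conjugacy classes, hence 7 irreducibles. Sum of squared dims 1 + 1 + 1 + 1 + 4 + 4 + 4 = 16 = |G|. Linear characters come from the abelianisation; the 2-dimensional irreps have character r^k -> 2*cos(2*pi*j*k/8), reflections -> 0.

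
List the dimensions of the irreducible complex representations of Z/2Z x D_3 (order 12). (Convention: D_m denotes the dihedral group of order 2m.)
Dimensions: 1, 1, 1, 1, 2, 2

Solution. There are 6 irreducibles (= number of conjugacy classes). Their dimensions d_i satisfy sum d_i^2 = |G| = 12: 1 + 1 + 1 + 1 + 4 + 4 = 12. (For the product with Z/2Z: each of the 2 1-dim characters of Z/2Z tensors with each irrep of D_3, giving 2 copies of each D_3-dimension.)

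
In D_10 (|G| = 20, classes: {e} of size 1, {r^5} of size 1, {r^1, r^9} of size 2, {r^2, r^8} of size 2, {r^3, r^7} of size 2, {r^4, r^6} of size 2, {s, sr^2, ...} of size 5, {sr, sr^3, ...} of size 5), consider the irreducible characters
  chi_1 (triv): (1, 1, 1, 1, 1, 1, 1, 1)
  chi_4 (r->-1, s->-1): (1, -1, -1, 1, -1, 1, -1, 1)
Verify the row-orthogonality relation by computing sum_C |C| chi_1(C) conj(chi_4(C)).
Sum = 0; so <chi_1, chi_4> = 0 (distinct irreducibles are orthogonal).

Working: Compute term by term over conjugacy classes (|C| * chi_1(C) * conj(chi_4(C))):
  1*(1)*conj(1) + 1*(1)*conj(-1) + 2*(1)*conj(-1) + 2*(1)*conj(1) + 2*(1)*conj(-1) + 2*(1)*conj(1) + 5*(1)*conj(-1) + 5*(1)*conj(1)
  = (1) + (-1) + (-2) + (2) + (-2) + (2) + (-5) + (5)
  = 0.
Dividing by |G| = 20 gives 0/20 = 0, matching the row-orthogonality relation <chi_1, chi_4> = [chi_1 = chi_4].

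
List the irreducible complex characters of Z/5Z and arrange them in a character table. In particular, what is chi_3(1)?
Character table of Z/5Z (irreps indexed chi_0,...,chi_4 with chi_k(m) = zeta_5^(k*m), zeta_5 = exp(2*pi*i/5)):
  irrep \ class  {0} (size 1)  {1} (size 1)    {2} (size 1)    {3} (size 1)    {4} (size 1)  
  chi_0          1             1               1               1               1             
  chi_1          1             exp(2*I*pi/5)   exp(4*I*pi/5)   exp(-4*I*pi/5)  exp(-2*I*pi/5)
  chi_2          1             exp(4*I*pi/5)   exp(-2*I*pi/5)  exp(2*I*pi/5)   exp(-4*I*pi/5)
  chi_3          1             exp(-4*I*pi/5)  exp(2*I*pi/5)   exp(-2*I*pi/5)  exp(4*I*pi/5) 
  chi_4          1             exp(-2*I*pi/5)  exp(-4*I*pi/5)  exp(4*I*pi/5)   exp(2*I*pi/5) 

Spot check: chi_3(1) = zeta_5^(3*1) = zeta_5^3 = exp(-4*I*pi/5).

Derivation: Z/5Z is abelian, so all 5 irreducible complex representations are 1-dimensional. They are given by chi_k(m) = zeta_5^(k*m) for k = 0,...,4. Row orthogonality: sum_m chi_k(m) conj(chi_l(m)) = 5 * [k = l].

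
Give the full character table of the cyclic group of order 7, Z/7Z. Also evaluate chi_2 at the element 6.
Character table of Z/7Z (irreps indexed chi_0,...,chi_6 with chi_k(m) = zeta_7^(k*m), zeta_7 = exp(2*pi*i/7)):
  irrep \ class  {0} (size 1)  {1} (size 1)    {2} (size 1)    {3} (size 1)    {4} (size 1)    {5} (size 1)    {6} (size 1)  
  chi_0          1             1               1               1               1               1               1             
  chi_1          1             exp(2*I*pi/7)   exp(4*I*pi/7)   exp(6*I*pi/7)   exp(-6*I*pi/7)  exp(-4*I*pi/7)  exp(-2*I*pi/7)
  chi_2          1             exp(4*I*pi/7)   exp(-6*I*pi/7)  exp(-2*I*pi/7)  exp(2*I*pi/7)   exp(6*I*pi/7)   exp(-4*I*pi/7)
  chi_3          1             exp(6*I*pi/7)   exp(-2*I*pi/7)  exp(4*I*pi/7)   exp(-4*I*pi/7)  exp(2*I*pi/7)   exp(-6*I*pi/7)
  chi_4          1             exp(-6*I*pi/7)  exp(2*I*pi/7)   exp(-4*I*pi/7)  exp(4*I*pi/7)   exp(-2*I*pi/7)  exp(6*I*pi/7) 
  chi_5          1             exp(-4*I*pi/7)  exp(6*I*pi/7)   exp(2*I*pi/7)   exp(-2*I*pi/7)  exp(-6*I*pi/7)  exp(4*I*pi/7) 
  chi_6          1             exp(-2*I*pi/7)  exp(-4*I*pi/7)  exp(-6*I*pi/7)  exp(6*I*pi/7)   exp(4*I*pi/7)   exp(2*I*pi/7) 

Spot check: chi_2(6) = zeta_7^(2*6) = zeta_7^12 = exp(-4*I*pi/7).

Proof sketch: Z/7Z is abelian, so all 7 irreducible complex representations are 1-dimensional. They are given by chi_k(m) = zeta_7^(k*m) for k = 0,...,6. Row orthogonality: sum_m chi_k(m) conj(chi_l(m)) = 7 * [k = l].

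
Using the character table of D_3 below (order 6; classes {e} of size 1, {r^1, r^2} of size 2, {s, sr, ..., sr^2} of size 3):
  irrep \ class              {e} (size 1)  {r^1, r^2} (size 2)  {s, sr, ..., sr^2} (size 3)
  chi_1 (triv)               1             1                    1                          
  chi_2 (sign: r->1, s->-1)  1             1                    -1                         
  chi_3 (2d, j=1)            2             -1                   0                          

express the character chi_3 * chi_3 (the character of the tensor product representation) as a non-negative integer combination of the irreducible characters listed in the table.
chi_3 tensor chi_3 = chi_1 + chi_2 + chi_3 (all other irreducibles have multiplicity 0).

Why: The character of a tensor product is the pointwise product (chi_3 * chi_3)(C) = chi_3(C) * chi_3(C):
  {e}: (2)*(2), {r^1, r^2}: (-1)*(-1), {s, sr, ..., sr^2}: (0)*(0)
so (chi_3 * chi_3) takes values
  {e} -> 4, {r^1, r^2} -> 1, {s, sr, ..., sr^2} -> 0.
Now take the inner product of this character with each irreducible chi from the table, <chi_3*chi_3, chi> = (1/6) sum_C |C| (chi_3*chi_3)(C) conj(chi(C)):
  <chi_3*chi_3, chi_1> = (1/6)[1*(4)*conj(1) + 2*(1)*conj(1) + 3*(0)*conj(1)]
      = (1/6)[(4) + (2) + (0)] = 6/6 = 1
  <chi_3*chi_3, chi_2> = (1/6)[1*(4)*conj(1) + 2*(1)*conj(1) + 3*(0)*conj(-1)]
      = (1/6)[(4) + (2) + (0)] = 6/6 = 1
  <chi_3*chi_3, chi_3> = (1/6)[1*(4)*conj(2) + 2*(1)*conj(-1) + 3*(0)*conj(0)]
      = (1/6)[(8) + (-2) + (0)] = 6/6 = 1
Hence the multiplicities are chi_1: 1, chi_2: 1, chi_3: 1. Dimension check: dim(chi_3)*dim(chi_3) = 2*2 = 4 and sum (mult * dim) = 1*1 + 1*1 + 1*2 = 4.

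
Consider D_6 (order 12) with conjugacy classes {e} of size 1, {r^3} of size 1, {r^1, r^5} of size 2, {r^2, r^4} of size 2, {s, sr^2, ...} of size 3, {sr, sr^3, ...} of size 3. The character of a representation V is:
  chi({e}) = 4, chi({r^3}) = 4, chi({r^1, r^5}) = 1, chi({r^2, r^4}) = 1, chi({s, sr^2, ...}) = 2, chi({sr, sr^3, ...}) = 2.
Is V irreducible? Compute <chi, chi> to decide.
Not irreducible (reducible): <chi, chi> = 5 > 1.

Details: <chi, chi> = (1/|G|) sum_C |C| * |chi(C)|^2 = (1/12)[1*|4|^2 + 1*|4|^2 + 2*|1|^2 + 2*|1|^2 + 3*|2|^2 + 3*|2|^2]
  = (1/12)[(16) + (16) + (2) + (2) + (12) + (12)] = 60/12 = 5.
A character is irreducible iff <chi, chi> = 1, so this representation is reducible.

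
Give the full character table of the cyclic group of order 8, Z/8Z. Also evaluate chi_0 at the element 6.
Character table of Z/8Z (irreps indexed chi_0,...,chi_7 with chi_k(m) = zeta_8^(k*m), zeta_8 = exp(2*pi*i/8)):
  irrep \ class  {0} (size 1)  {1} (size 1)    {2} (size 1)  {3} (size 1)    {4} (size 1)  {5} (size 1)    {6} (size 1)  {7} (size 1)  
  chi_0          1             1               1             1               1             1               1             1             
  chi_1          1             exp(I*pi/4)     I             exp(3*I*pi/4)   -1            exp(-3*I*pi/4)  -I            exp(-I*pi/4)  
  chi_2          1             I               -1            -I              1             I               -1            -I            
  chi_3          1             exp(3*I*pi/4)   -I            exp(I*pi/4)     -1            exp(-I*pi/4)    I             exp(-3*I*pi/4)
  chi_4          1             -1              1             -1              1             -1              1             -1            
  chi_5          1             exp(-3*I*pi/4)  I             exp(-I*pi/4)    -1            exp(I*pi/4)     -I            exp(3*I*pi/4) 
  chi_6          1             -I              -1            I               1             -I              -1            I             
  chi_7          1             exp(-I*pi/4)    -I            exp(-3*I*pi/4)  -1            exp(3*I*pi/4)   I             exp(I*pi/4)   

Spot check: chi_0(6) = zeta_8^(0*6) = zeta_8^0 = 1.

Explanation: Z/8Z is abelian, so all 8 irreducible complex representations are 1-dimensional. They are given by chi_k(m) = zeta_8^(k*m) for k = 0,...,7. Row orthogonality: sum_m chi_k(m) conj(chi_l(m)) = 8 * [k = l].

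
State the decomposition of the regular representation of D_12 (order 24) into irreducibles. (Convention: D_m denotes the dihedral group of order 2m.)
Each irreducible V_i of dimension d_i appears with multiplicity d_i, i.e. rho_reg = (direct sum over all irreducibles V_i) d_i V_i. The irreducible dimensions for D_12 are 1, 1, 1, 1, 2, 2, 2, 2, 2: 4 irreducibles of dimension 1, each with multiplicity 1; 5 irreducibles of dimension 2, each with multiplicity 2. Total dimension 4*1*1 + 5*2*2 = 24 = |G|.

Solution. General theorem: in the regular representation of a finite group G, each irreducible appears with multiplicity equal to its dimension. Check: dim(rho_reg) = sum d_i^2 = 1 + 1 + 1 + 1 + 4 + 4 + 4 + 4 + 4 = 24 = |G|.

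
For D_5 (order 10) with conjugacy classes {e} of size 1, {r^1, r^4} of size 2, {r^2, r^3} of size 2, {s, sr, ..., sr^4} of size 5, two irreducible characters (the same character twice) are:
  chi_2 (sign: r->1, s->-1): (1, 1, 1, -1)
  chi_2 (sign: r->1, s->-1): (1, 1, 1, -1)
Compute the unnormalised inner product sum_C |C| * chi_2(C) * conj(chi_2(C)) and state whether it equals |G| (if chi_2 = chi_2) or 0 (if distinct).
Sum = 10 = |G| = 10; so <chi_2, chi_2> = 1 (norm-1 confirms irreducibility).

Solution. Compute term by term over conjugacy classes (|C| * chi_2(C) * conj(chi_2(C))):
  1*(1)*conj(1) + 2*(1)*conj(1) + 2*(1)*conj(1) + 5*(-1)*conj(-1)
  = (1) + (2) + (2) + (5)
  = 10.
Dividing by |G| = 10 gives 10/10 = 1, matching the row-orthogonality relation <chi_2, chi_2> = [chi_2 = chi_2].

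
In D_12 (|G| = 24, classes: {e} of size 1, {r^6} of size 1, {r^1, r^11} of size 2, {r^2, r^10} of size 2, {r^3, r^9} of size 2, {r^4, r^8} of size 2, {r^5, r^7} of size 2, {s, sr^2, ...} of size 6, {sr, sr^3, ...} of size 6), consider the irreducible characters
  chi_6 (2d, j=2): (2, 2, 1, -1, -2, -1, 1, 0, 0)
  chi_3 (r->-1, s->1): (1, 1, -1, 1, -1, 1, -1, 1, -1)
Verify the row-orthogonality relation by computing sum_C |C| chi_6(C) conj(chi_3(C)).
Sum = 0; so <chi_6, chi_3> = 0 (distinct irreducibles are orthogonal).

Justification: Compute term by term over conjugacy classes (|C| * chi_6(C) * conj(chi_3(C))):
  1*(2)*conj(1) + 1*(2)*conj(1) + 2*(1)*conj(-1) + 2*(-1)*conj(1) + 2*(-2)*conj(-1) + 2*(-1)*conj(1) + 2*(1)*conj(-1) + 6*(0)*conj(1) + 6*(0)*conj(-1)
  = (2) + (2) + (-2) + (-2) + (4) + (-2) + (-2) + (0) + (0)
  = 0.
Dividing by |G| = 24 gives 0/24 = 0, matching the row-orthogonality relation <chi_6, chi_3> = [chi_6 = chi_3].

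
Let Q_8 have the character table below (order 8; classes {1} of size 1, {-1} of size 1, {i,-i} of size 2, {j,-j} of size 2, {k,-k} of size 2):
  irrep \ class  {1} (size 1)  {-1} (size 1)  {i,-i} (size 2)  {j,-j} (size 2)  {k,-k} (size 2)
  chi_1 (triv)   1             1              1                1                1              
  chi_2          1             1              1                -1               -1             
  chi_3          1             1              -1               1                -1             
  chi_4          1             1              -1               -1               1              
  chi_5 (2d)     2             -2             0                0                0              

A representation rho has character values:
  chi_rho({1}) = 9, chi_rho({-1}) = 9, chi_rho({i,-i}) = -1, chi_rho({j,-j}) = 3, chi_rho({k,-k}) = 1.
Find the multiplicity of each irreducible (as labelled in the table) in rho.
Multiplicities: chi_1: 3, chi_2: 1, chi_3: 3, chi_4: 2, chi_5: 0.

Working: Use <chi_rho, chi> = (1/|G|) sum_C |C| * chi_rho(C) * conj(chi(C)) with |G| = 8 for each irreducible chi in the table:
  <chi_rho, chi_1> = (1/8)[1*(9)*conj(1) + 1*(9)*conj(1) + 2*(-1)*conj(1) + 2*(3)*conj(1) + 2*(1)*conj(1)]
      = (1/8)[(9) + (9) + (-2) + (6) + (2)] = 24/8 = 3
  <chi_rho, chi_2> = (1/8)[1*(9)*conj(1) + 1*(9)*conj(1) + 2*(-1)*conj(1) + 2*(3)*conj(-1) + 2*(1)*conj(-1)]
      = (1/8)[(9) + (9) + (-2) + (-6) + (-2)] = 8/8 = 1
  <chi_rho, chi_3> = (1/8)[1*(9)*conj(1) + 1*(9)*conj(1) + 2*(-1)*conj(-1) + 2*(3)*conj(1) + 2*(1)*conj(-1)]
      = (1/8)[(9) + (9) + (2) + (6) + (-2)] = 24/8 = 3
  <chi_rho, chi_4> = (1/8)[1*(9)*conj(1) + 1*(9)*conj(1) + 2*(-1)*conj(-1) + 2*(3)*conj(-1) + 2*(1)*conj(1)]
      = (1/8)[(9) + (9) + (2) + (-6) + (2)] = 16/8 = 2
  <chi_rho, chi_5> = (1/8)[1*(9)*conj(2) + 1*(9)*conj(-2) + 2*(-1)*conj(0) + 2*(3)*conj(0) + 2*(1)*conj(0)]
      = (1/8)[(18) + (-18) + (0) + (0) + (0)] = 0/8 = 0
Dimension check: dim(rho) = sum (mult * dim) = 3*1 + 1*1 + 3*1 + 2*1 + 0*2 = 9 = chi_rho(e) = 9.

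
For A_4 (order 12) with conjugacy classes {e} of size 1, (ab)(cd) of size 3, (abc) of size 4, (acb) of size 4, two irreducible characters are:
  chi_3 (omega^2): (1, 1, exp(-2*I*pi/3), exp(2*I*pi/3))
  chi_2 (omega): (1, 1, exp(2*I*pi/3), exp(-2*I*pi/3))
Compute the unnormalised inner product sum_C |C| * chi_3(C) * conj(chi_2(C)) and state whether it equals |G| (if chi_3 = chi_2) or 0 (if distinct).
Sum = 0; so <chi_3, chi_2> = 0 (distinct irreducibles are orthogonal).

Derivation: Compute term by term over conjugacy classes (|C| * chi_3(C) * conj(chi_2(C))):
  1*(1)*conj(1) + 3*(1)*conj(1) + 4*(exp(-2*I*pi/3))*conj(exp(2*I*pi/3)) + 4*(exp(2*I*pi/3))*conj(exp(-2*I*pi/3))
  = (1) + (3) + (4*exp(2*I*pi/3)) + (4*exp(-2*I*pi/3))
  = 0.
(Exp terms are combined using exp(i*s)*conj(exp(i*t)) = exp(i*(s-t)), and sums of them are collapsed using the identity that for every m > 1 the m distinct m-th roots of unity sum to 0, e.g. 1 + exp(2*I*pi/3) + exp(-2*I*pi/3) = 0.)
Dividing by |G| = 12 gives 0/12 = 0, matching the row-orthogonality relation <chi_3, chi_2> = [chi_3 = chi_2].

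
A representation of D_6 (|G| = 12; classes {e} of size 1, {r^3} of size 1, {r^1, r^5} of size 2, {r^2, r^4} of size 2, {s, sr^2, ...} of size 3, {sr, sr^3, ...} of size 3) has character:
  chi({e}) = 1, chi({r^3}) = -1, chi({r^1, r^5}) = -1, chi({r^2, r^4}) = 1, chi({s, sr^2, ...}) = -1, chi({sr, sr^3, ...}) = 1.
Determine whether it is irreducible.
Irreducible: <chi, chi> = 1.

Reasoning: <chi, chi> = (1/|G|) sum_C |C| * |chi(C)|^2 = (1/12)[1*|1|^2 + 1*|-1|^2 + 2*|-1|^2 + 2*|1|^2 + 3*|-1|^2 + 3*|1|^2]
  = (1/12)[(1) + (1) + (2) + (2) + (3) + (3)] = 12/12 = 1.
A character is irreducible iff <chi, chi> = 1, so this representation is irreducible.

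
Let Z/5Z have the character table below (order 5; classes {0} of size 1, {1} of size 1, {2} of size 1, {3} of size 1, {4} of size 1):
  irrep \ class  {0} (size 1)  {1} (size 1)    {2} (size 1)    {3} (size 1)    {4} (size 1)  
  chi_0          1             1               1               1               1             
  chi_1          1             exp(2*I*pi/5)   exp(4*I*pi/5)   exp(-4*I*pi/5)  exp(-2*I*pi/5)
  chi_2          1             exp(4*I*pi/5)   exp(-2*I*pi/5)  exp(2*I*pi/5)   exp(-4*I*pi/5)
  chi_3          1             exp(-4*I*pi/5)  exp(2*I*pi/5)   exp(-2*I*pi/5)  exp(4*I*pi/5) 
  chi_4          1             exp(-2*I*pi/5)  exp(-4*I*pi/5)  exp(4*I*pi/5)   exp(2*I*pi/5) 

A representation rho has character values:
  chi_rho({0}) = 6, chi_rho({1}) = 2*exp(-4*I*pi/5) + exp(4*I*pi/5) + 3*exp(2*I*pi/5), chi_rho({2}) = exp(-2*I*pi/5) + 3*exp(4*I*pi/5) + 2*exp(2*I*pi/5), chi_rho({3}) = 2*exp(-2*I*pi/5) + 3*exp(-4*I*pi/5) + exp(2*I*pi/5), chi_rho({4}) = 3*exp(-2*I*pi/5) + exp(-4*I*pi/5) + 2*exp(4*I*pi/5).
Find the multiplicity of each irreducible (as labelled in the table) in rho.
Multiplicities: chi_0: 0, chi_1: 3, chi_2: 1, chi_3: 2, chi_4: 0.

Justification: Use <chi_rho, chi> = (1/|G|) sum_C |C| * chi_rho(C) * conj(chi(C)) with |G| = 5 for each irreducible chi in the table:
  <chi_rho, chi_0> = (1/5)[1*(6)*conj(1) + 1*(2*exp(-4*I*pi/5) + exp(4*I*pi/5) + 3*exp(2*I*pi/5))*conj(1) + 1*(exp(-2*I*pi/5) + 3*exp(4*I*pi/5) + 2*exp(2*I*pi/5))*conj(1) + 1*(2*exp(-2*I*pi/5) + 3*exp(-4*I*pi/5) + exp(2*I*pi/5))*conj(1) + 1*(3*exp(-2*I*pi/5) + exp(-4*I*pi/5) + 2*exp(4*I*pi/5))*conj(1)]
      = (1/5)[(6) + (2*exp(-4*I*pi/5) + exp(4*I*pi/5) + 3*exp(2*I*pi/5)) + (exp(-2*I*pi/5) + 3*exp(4*I*pi/5) + 2*exp(2*I*pi/5)) + (2*exp(-2*I*pi/5) + 3*exp(-4*I*pi/5) + exp(2*I*pi/5)) + (3*exp(-2*I*pi/5) + exp(-4*I*pi/5) + 2*exp(4*I*pi/5))] = 0/5 = 0
  <chi_rho, chi_1> = (1/5)[1*(6)*conj(1) + 1*(2*exp(-4*I*pi/5) + exp(4*I*pi/5) + 3*exp(2*I*pi/5))*conj(exp(2*I*pi/5)) + 1*(exp(-2*I*pi/5) + 3*exp(4*I*pi/5) + 2*exp(2*I*pi/5))*conj(exp(4*I*pi/5)) + 1*(2*exp(-2*I*pi/5) + 3*exp(-4*I*pi/5) + exp(2*I*pi/5))*conj(exp(-4*I*pi/5)) + 1*(3*exp(-2*I*pi/5) + exp(-4*I*pi/5) + 2*exp(4*I*pi/5))*conj(exp(-2*I*pi/5))]
      = (1/5)[(6) + (3 + exp(2*I*pi/5) + 2*exp(4*I*pi/5)) + (3 + 2*exp(-2*I*pi/5) + exp(4*I*pi/5)) + (3 + exp(-4*I*pi/5) + 2*exp(2*I*pi/5)) + (3 + 2*exp(-4*I*pi/5) + exp(-2*I*pi/5))] = 15/5 = 3
  <chi_rho, chi_2> = (1/5)[1*(6)*conj(1) + 1*(2*exp(-4*I*pi/5) + exp(4*I*pi/5) + 3*exp(2*I*pi/5))*conj(exp(4*I*pi/5)) + 1*(exp(-2*I*pi/5) + 3*exp(4*I*pi/5) + 2*exp(2*I*pi/5))*conj(exp(-2*I*pi/5)) + 1*(2*exp(-2*I*pi/5) + 3*exp(-4*I*pi/5) + exp(2*I*pi/5))*conj(exp(2*I*pi/5)) + 1*(3*exp(-2*I*pi/5) + exp(-4*I*pi/5) + 2*exp(4*I*pi/5))*conj(exp(-4*I*pi/5))]
      = (1/5)[(6) + (1 + 3*exp(-2*I*pi/5) + 2*exp(2*I*pi/5)) + (1 + 3*exp(-4*I*pi/5) + 2*exp(4*I*pi/5)) + (1 + 2*exp(-4*I*pi/5) + 3*exp(4*I*pi/5)) + (1 + 2*exp(-2*I*pi/5) + 3*exp(2*I*pi/5))] = 5/5 = 1
  <chi_rho, chi_3> = (1/5)[1*(6)*conj(1) + 1*(2*exp(-4*I*pi/5) + exp(4*I*pi/5) + 3*exp(2*I*pi/5))*conj(exp(-4*I*pi/5)) + 1*(exp(-2*I*pi/5) + 3*exp(4*I*pi/5) + 2*exp(2*I*pi/5))*conj(exp(2*I*pi/5)) + 1*(2*exp(-2*I*pi/5) + 3*exp(-4*I*pi/5) + exp(2*I*pi/5))*conj(exp(-2*I*pi/5)) + 1*(3*exp(-2*I*pi/5) + exp(-4*I*pi/5) + 2*exp(4*I*pi/5))*conj(exp(4*I*pi/5))]
      = (1/5)[(6) + (2 + 3*exp(-4*I*pi/5) + exp(-2*I*pi/5)) + (2 + exp(-4*I*pi/5) + 3*exp(2*I*pi/5)) + (2 + 3*exp(-2*I*pi/5) + exp(4*I*pi/5)) + (2 + exp(2*I*pi/5) + 3*exp(4*I*pi/5))] = 10/5 = 2
  <chi_rho, chi_4> = (1/5)[1*(6)*conj(1) + 1*(2*exp(-4*I*pi/5) + exp(4*I*pi/5) + 3*exp(2*I*pi/5))*conj(exp(-2*I*pi/5)) + 1*(exp(-2*I*pi/5) + 3*exp(4*I*pi/5) + 2*exp(2*I*pi/5))*conj(exp(-4*I*pi/5)) + 1*(2*exp(-2*I*pi/5) + 3*exp(-4*I*pi/5) + exp(2*I*pi/5))*conj(exp(4*I*pi/5)) + 1*(3*exp(-2*I*pi/5) + exp(-4*I*pi/5) + 2*exp(4*I*pi/5))*conj(exp(2*I*pi/5))]
      = (1/5)[(6) + (2*exp(-2*I*pi/5) + exp(-4*I*pi/5) + 3*exp(4*I*pi/5)) + (3*exp(-2*I*pi/5) + 2*exp(-4*I*pi/5) + exp(2*I*pi/5)) + (exp(-2*I*pi/5) + 2*exp(4*I*pi/5) + 3*exp(2*I*pi/5)) + (3*exp(-4*I*pi/5) + exp(4*I*pi/5) + 2*exp(2*I*pi/5))] = 0/5 = 0
(Exp terms are combined using exp(i*s)*conj(exp(i*t)) = exp(i*(s-t)), and sums of them are collapsed using the identity that for every m > 1 the m distinct m-th roots of unity sum to 0, e.g. 1 + exp(2*I*pi/3) + exp(-2*I*pi/3) = 0.)
Dimension check: dim(rho) = sum (mult * dim) = 0*1 + 3*1 + 1*1 + 2*1 + 0*1 = 6 = chi_rho(e) = 6.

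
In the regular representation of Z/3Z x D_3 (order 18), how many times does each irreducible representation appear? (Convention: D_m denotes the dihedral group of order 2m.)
Each irreducible V_i of dimension d_i appears with multiplicity d_i, i.e. rho_reg = (direct sum over all irreducibles V_i) d_i V_i. The irreducible dimensions for Z/3Z x D_3 are 1, 1, 1, 1, 1, 1, 2, 2, 2: 6 irreducibles of dimension 1, each with multiplicity 1; 3 irreducibles of dimension 2, each with multiplicity 2. Total dimension 6*1*1 + 3*2*2 = 18 = |G|.

Working: General theorem: in the regular representation of a finite group G, each irreducible appears with multiplicity equal to its dimension. Check: dim(rho_reg) = sum d_i^2 = 1 + 1 + 1 + 1 + 1 + 1 + 4 + 4 + 4 = 18 = |G|.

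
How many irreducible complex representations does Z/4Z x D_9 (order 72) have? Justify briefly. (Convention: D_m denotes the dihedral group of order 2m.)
24

Derivation: The number of irreducible complex representations of a finite group equals its number of conjugacy classes. For a direct product, #classes(G x H) = #classes(G) * #classes(H). Z/4Z has 4 classes (abelian), D_9 has 6 classes, so 4 * 6 = 24, so Z/4Z x D_9 (order 72) has exactly 24 irreducible complex representations.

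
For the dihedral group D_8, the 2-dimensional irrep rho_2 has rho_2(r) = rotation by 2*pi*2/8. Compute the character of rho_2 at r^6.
chi_{rho_2}(r^6) = 2*cos(2*pi*2*6/8) = -2

Explanation: rho_2(r^6) is rotation by angle 2*pi*2*6/8, whose trace is 2*cos(2*pi*2*6/8) = -2.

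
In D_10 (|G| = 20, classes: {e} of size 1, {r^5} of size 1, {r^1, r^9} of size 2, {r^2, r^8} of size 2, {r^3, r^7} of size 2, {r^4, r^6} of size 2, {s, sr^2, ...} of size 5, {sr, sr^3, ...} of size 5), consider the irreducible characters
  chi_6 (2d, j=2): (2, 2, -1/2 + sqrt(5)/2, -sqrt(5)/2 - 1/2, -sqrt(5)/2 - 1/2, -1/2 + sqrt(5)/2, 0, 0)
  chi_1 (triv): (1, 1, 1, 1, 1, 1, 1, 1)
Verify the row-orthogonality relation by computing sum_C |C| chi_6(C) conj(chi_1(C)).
Sum = 0; so <chi_6, chi_1> = 0 (distinct irreducibles are orthogonal).

Derivation: Compute term by term over conjugacy classes (|C| * chi_6(C) * conj(chi_1(C))):
  1*(2)*conj(1) + 1*(2)*conj(1) + 2*(-1/2 + sqrt(5)/2)*conj(1) + 2*(-sqrt(5)/2 - 1/2)*conj(1) + 2*(-sqrt(5)/2 - 1/2)*conj(1) + 2*(-1/2 + sqrt(5)/2)*conj(1) + 5*(0)*conj(1) + 5*(0)*conj(1)
  = (2) + (2) + (-1 + sqrt(5)) + (-sqrt(5) - 1) + (-sqrt(5) - 1) + (-1 + sqrt(5)) + (0) + (0)
  = 0.
Dividing by |G| = 20 gives 0/20 = 0, matching the row-orthogonality relation <chi_6, chi_1> = [chi_6 = chi_1].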